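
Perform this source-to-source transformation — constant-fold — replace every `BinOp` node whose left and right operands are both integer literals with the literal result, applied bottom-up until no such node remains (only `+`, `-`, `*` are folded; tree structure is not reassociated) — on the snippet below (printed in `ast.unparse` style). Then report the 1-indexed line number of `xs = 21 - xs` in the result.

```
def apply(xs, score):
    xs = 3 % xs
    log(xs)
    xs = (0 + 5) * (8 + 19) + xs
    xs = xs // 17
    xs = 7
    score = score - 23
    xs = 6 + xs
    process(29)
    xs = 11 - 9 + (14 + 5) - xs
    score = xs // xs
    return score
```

Transformed code:
def apply(xs, score):
    xs = 3 % xs
    log(xs)
    xs = 135 + xs
    xs = xs // 17
    xs = 7
    score = score - 23
    xs = 6 + xs
    process(29)
    xs = 21 - xs
    score = xs // xs
    return score

10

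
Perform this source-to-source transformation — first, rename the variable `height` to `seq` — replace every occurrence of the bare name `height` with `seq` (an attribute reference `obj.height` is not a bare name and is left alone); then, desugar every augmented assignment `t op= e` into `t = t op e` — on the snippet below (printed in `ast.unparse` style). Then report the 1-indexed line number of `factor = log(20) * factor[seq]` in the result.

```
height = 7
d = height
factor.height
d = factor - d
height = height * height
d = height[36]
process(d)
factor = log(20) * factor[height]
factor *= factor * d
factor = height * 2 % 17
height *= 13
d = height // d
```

8

Transformed code:
seq = 7
d = seq
factor.height
d = factor - d
seq = seq * seq
d = seq[36]
process(d)
factor = log(20) * factor[seq]
factor = factor * (factor * d)
factor = seq * 2 % 17
seq = seq * 13
d = seq // d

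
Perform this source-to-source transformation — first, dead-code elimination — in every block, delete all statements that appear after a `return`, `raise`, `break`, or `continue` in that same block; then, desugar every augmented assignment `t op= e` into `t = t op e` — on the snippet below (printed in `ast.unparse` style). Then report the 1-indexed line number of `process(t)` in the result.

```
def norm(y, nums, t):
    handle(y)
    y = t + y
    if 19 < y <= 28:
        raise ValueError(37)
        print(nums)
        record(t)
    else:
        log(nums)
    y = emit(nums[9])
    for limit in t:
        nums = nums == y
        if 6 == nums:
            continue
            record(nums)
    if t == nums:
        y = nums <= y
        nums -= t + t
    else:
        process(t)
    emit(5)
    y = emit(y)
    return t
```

Transformed code:
def norm(y, nums, t):
    handle(y)
    y = t + y
    if 19 < y <= 28:
        raise ValueError(37)
    else:
        log(nums)
    y = emit(nums[9])
    for limit in t:
        nums = nums == y
        if 6 == nums:
            continue
    if t == nums:
        y = nums <= y
        nums = nums - (t + t)
    else:
        process(t)
    emit(5)
    y = emit(y)
    return t

17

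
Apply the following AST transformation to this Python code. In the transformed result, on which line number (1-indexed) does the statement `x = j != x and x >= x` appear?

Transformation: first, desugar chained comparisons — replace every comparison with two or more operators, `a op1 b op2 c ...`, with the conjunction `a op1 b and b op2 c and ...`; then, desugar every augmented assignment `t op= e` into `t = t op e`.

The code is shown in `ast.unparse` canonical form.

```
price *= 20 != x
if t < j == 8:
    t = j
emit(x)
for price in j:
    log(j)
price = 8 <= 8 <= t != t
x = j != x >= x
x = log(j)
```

8

Transformed code:
price = price * (20 != x)
if t < j and j == 8:
    t = j
emit(x)
for price in j:
    log(j)
price = 8 <= 8 and 8 <= t and (t != t)
x = j != x and x >= x
x = log(j)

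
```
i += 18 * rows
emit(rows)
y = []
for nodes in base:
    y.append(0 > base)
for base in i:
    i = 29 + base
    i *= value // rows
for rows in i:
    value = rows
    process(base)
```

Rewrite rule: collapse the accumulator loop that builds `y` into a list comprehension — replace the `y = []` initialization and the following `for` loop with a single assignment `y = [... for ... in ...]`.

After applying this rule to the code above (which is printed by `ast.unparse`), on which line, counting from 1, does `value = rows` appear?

8

Transformed code:
i += 18 * rows
emit(rows)
y = [0 > base for nodes in base]
for base in i:
    i = 29 + base
    i *= value // rows
for rows in i:
    value = rows
    process(base)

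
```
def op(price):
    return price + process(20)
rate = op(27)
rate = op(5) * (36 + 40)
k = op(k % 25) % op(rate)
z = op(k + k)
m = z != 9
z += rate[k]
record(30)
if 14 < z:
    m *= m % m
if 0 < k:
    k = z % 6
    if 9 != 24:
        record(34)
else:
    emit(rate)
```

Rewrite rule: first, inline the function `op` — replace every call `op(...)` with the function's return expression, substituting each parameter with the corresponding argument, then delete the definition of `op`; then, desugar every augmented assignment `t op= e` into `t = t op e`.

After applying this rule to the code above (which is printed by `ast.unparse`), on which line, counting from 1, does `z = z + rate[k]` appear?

Transformed code:
rate = 27 + process(20)
rate = (5 + process(20)) * (36 + 40)
k = (k % 25 + process(20)) % (rate + process(20))
z = k + k + process(20)
m = z != 9
z = z + rate[k]
record(30)
if 14 < z:
    m = m * (m % m)
if 0 < k:
    k = z % 6
    if 9 != 24:
        record(34)
else:
    emit(rate)

6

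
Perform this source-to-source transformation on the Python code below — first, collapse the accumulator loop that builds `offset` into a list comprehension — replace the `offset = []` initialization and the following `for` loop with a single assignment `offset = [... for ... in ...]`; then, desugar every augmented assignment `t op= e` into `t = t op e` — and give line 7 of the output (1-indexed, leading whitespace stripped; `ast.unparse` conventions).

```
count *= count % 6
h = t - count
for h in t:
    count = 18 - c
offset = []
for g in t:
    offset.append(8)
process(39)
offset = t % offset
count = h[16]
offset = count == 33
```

offset = t % offset

Transformed code:
count = count * (count % 6)
h = t - count
for h in t:
    count = 18 - c
offset = [8 for g in t]
process(39)
offset = t % offset
count = h[16]
offset = count == 33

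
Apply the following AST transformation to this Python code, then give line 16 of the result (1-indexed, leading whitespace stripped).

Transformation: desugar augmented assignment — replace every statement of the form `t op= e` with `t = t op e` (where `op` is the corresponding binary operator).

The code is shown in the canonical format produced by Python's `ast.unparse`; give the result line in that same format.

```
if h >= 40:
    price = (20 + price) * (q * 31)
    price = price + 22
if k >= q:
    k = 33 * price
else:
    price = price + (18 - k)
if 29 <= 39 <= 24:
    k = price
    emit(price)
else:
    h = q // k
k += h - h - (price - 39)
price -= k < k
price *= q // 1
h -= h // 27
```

h = h - h // 27

Transformed code:
if h >= 40:
    price = (20 + price) * (q * 31)
    price = price + 22
if k >= q:
    k = 33 * price
else:
    price = price + (18 - k)
if 29 <= 39 <= 24:
    k = price
    emit(price)
else:
    h = q // k
k = k + (h - h - (price - 39))
price = price - (k < k)
price = price * (q // 1)
h = h - h // 27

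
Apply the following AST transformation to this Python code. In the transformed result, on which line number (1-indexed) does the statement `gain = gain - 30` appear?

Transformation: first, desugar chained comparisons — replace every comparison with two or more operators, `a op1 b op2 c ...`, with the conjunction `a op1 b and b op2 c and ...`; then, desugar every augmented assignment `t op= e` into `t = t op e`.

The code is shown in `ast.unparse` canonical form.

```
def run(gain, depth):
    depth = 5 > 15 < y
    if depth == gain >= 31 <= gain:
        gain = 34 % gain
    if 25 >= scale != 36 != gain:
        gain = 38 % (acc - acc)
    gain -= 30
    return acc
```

Transformed code:
def run(gain, depth):
    depth = 5 > 15 and 15 < y
    if depth == gain and gain >= 31 and (31 <= gain):
        gain = 34 % gain
    if 25 >= scale and scale != 36 and (36 != gain):
        gain = 38 % (acc - acc)
    gain = gain - 30
    return acc

7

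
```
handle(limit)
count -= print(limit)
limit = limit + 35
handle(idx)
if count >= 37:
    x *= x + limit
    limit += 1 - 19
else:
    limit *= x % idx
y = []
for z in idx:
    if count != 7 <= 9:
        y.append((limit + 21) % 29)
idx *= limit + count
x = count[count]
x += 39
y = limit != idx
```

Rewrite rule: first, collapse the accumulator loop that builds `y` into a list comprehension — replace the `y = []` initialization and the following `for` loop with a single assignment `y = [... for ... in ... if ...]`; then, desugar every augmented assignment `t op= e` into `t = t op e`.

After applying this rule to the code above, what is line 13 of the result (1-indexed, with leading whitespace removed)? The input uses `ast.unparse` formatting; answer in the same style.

Transformed code:
handle(limit)
count = count - print(limit)
limit = limit + 35
handle(idx)
if count >= 37:
    x = x * (x + limit)
    limit = limit + (1 - 19)
else:
    limit = limit * (x % idx)
y = [(limit + 21) % 29 for z in idx if count != 7 <= 9]
idx = idx * (limit + count)
x = count[count]
x = x + 39
y = limit != idx

x = x + 39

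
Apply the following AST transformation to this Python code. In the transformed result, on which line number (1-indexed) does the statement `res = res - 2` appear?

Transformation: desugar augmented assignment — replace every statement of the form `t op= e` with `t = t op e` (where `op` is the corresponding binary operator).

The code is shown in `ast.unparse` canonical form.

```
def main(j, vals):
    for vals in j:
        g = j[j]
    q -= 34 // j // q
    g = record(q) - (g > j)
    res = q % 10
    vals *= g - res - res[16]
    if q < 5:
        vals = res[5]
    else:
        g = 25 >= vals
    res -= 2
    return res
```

12

Transformed code:
def main(j, vals):
    for vals in j:
        g = j[j]
    q = q - 34 // j // q
    g = record(q) - (g > j)
    res = q % 10
    vals = vals * (g - res - res[16])
    if q < 5:
        vals = res[5]
    else:
        g = 25 >= vals
    res = res - 2
    return res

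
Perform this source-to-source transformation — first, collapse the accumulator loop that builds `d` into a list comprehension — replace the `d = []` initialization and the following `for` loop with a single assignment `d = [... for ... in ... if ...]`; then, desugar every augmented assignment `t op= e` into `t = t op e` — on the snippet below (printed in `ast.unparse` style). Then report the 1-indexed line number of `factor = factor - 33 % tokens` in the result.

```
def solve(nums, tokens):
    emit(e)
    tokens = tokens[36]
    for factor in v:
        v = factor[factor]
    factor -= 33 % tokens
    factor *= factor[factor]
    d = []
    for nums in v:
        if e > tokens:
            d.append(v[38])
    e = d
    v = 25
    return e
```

Transformed code:
def solve(nums, tokens):
    emit(e)
    tokens = tokens[36]
    for factor in v:
        v = factor[factor]
    factor = factor - 33 % tokens
    factor = factor * factor[factor]
    d = [v[38] for nums in v if e > tokens]
    e = d
    v = 25
    return e

6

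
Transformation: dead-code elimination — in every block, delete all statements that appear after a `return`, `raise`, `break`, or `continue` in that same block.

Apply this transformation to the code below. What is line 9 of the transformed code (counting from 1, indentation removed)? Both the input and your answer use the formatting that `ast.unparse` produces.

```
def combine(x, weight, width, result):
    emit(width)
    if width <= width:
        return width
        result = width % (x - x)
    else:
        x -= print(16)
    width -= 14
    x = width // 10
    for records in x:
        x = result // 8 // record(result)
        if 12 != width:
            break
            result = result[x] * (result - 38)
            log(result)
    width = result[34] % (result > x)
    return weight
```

for records in x:

Transformed code:
def combine(x, weight, width, result):
    emit(width)
    if width <= width:
        return width
    else:
        x -= print(16)
    width -= 14
    x = width // 10
    for records in x:
        x = result // 8 // record(result)
        if 12 != width:
            break
    width = result[34] % (result > x)
    return weight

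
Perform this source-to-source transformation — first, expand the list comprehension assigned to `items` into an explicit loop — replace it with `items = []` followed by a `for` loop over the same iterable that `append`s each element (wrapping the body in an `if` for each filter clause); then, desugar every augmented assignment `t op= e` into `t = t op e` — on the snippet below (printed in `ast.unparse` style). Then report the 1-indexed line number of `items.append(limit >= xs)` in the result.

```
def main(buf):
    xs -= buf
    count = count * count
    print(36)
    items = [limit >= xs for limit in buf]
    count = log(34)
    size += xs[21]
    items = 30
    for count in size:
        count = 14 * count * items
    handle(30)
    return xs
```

Transformed code:
def main(buf):
    xs = xs - buf
    count = count * count
    print(36)
    items = []
    for limit in buf:
        items.append(limit >= xs)
    count = log(34)
    size = size + xs[21]
    items = 30
    for count in size:
        count = 14 * count * items
    handle(30)
    return xs

7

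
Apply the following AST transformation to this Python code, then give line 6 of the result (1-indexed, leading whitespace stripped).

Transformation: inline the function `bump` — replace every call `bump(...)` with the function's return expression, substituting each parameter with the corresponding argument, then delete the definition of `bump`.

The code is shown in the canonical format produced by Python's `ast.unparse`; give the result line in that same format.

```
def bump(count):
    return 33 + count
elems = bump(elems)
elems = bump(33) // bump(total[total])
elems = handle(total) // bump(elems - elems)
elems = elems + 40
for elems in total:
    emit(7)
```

Transformed code:
elems = 33 + elems
elems = (33 + 33) // (33 + total[total])
elems = handle(total) // (33 + (elems - elems))
elems = elems + 40
for elems in total:
    emit(7)

emit(7)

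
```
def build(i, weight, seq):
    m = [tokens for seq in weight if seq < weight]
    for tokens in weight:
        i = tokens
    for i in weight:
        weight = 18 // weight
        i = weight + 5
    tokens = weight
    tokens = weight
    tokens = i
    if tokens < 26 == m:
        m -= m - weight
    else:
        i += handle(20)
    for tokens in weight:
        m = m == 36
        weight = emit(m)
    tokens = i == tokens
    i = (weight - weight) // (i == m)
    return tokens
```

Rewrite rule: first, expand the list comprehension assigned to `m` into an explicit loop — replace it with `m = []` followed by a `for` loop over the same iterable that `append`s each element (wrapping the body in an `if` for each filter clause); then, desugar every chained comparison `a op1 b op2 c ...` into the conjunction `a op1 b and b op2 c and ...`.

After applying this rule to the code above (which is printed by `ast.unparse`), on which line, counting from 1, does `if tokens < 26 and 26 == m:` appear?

Transformed code:
def build(i, weight, seq):
    m = []
    for seq in weight:
        if seq < weight:
            m.append(tokens)
    for tokens in weight:
        i = tokens
    for i in weight:
        weight = 18 // weight
        i = weight + 5
    tokens = weight
    tokens = weight
    tokens = i
    if tokens < 26 and 26 == m:
        m -= m - weight
    else:
        i += handle(20)
    for tokens in weight:
        m = m == 36
        weight = emit(m)
    tokens = i == tokens
    i = (weight - weight) // (i == m)
    return tokens

14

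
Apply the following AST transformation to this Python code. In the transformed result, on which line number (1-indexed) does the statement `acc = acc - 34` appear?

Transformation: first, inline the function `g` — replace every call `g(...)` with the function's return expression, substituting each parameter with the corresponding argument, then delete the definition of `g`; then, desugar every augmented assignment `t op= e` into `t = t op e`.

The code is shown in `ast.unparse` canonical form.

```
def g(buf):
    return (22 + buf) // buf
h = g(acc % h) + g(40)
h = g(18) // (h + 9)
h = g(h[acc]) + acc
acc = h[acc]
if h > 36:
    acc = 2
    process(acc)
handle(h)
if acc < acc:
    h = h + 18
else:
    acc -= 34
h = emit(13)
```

Transformed code:
h = (22 + acc % h) // (acc % h) + (22 + 40) // 40
h = (22 + 18) // 18 // (h + 9)
h = (22 + h[acc]) // h[acc] + acc
acc = h[acc]
if h > 36:
    acc = 2
    process(acc)
handle(h)
if acc < acc:
    h = h + 18
else:
    acc = acc - 34
h = emit(13)

12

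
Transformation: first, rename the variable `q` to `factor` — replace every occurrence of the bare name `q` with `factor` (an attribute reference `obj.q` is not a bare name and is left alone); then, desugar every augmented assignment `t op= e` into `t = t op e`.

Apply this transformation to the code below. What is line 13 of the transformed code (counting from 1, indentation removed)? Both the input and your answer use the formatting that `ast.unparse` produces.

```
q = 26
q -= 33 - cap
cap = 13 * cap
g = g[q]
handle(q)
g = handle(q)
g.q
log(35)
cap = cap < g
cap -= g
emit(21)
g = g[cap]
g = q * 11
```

g = factor * 11

Transformed code:
factor = 26
factor = factor - (33 - cap)
cap = 13 * cap
g = g[factor]
handle(factor)
g = handle(factor)
g.q
log(35)
cap = cap < g
cap = cap - g
emit(21)
g = g[cap]
g = factor * 11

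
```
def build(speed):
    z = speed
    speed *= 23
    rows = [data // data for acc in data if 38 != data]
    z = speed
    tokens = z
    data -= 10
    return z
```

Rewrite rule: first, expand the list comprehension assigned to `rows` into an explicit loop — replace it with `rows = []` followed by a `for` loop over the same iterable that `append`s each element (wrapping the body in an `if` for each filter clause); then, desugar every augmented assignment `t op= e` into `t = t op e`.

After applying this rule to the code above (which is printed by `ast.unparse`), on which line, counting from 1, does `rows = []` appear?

4

Transformed code:
def build(speed):
    z = speed
    speed = speed * 23
    rows = []
    for acc in data:
        if 38 != data:
            rows.append(data // data)
    z = speed
    tokens = z
    data = data - 10
    return z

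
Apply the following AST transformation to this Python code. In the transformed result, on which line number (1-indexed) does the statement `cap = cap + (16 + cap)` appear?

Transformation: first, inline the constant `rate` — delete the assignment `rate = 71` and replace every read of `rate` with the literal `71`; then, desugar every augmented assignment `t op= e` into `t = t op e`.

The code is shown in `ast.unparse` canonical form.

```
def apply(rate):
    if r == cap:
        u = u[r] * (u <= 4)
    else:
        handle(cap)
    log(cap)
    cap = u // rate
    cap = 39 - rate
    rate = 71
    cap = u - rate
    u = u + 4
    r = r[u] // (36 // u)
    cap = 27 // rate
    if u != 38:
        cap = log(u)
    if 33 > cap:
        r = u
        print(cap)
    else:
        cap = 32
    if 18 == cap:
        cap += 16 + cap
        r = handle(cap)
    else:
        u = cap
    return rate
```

21

Transformed code:
def apply(rate):
    if r == cap:
        u = u[r] * (u <= 4)
    else:
        handle(cap)
    log(cap)
    cap = u // 71
    cap = 39 - 71
    cap = u - 71
    u = u + 4
    r = r[u] // (36 // u)
    cap = 27 // 71
    if u != 38:
        cap = log(u)
    if 33 > cap:
        r = u
        print(cap)
    else:
        cap = 32
    if 18 == cap:
        cap = cap + (16 + cap)
        r = handle(cap)
    else:
        u = cap
    return 71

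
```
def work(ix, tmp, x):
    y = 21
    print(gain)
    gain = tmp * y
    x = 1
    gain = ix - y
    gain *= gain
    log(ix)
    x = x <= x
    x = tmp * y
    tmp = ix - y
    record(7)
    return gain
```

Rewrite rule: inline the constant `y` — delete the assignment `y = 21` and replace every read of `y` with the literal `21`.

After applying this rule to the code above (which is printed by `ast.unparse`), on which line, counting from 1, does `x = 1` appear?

Transformed code:
def work(ix, tmp, x):
    print(gain)
    gain = tmp * 21
    x = 1
    gain = ix - 21
    gain *= gain
    log(ix)
    x = x <= x
    x = tmp * 21
    tmp = ix - 21
    record(7)
    return gain

4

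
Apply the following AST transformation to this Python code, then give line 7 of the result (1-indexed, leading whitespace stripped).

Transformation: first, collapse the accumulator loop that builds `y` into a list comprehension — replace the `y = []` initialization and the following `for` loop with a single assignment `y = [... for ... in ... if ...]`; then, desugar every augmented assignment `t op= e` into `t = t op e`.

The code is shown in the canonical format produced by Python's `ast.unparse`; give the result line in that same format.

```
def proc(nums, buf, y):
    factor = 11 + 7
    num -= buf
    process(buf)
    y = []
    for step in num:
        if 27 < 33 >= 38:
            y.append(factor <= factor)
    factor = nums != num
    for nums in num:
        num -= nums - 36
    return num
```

Transformed code:
def proc(nums, buf, y):
    factor = 11 + 7
    num = num - buf
    process(buf)
    y = [factor <= factor for step in num if 27 < 33 >= 38]
    factor = nums != num
    for nums in num:
        num = num - (nums - 36)
    return num

for nums in num:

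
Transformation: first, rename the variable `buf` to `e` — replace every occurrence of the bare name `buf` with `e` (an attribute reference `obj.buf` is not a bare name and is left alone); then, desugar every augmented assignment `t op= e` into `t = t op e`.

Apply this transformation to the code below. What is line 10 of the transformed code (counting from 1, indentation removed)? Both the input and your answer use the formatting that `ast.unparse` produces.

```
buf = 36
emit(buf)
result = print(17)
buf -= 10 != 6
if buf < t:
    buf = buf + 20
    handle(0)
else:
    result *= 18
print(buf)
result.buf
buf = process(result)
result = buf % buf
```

print(e)

Transformed code:
e = 36
emit(e)
result = print(17)
e = e - (10 != 6)
if e < t:
    e = e + 20
    handle(0)
else:
    result = result * 18
print(e)
result.buf
e = process(result)
result = e % e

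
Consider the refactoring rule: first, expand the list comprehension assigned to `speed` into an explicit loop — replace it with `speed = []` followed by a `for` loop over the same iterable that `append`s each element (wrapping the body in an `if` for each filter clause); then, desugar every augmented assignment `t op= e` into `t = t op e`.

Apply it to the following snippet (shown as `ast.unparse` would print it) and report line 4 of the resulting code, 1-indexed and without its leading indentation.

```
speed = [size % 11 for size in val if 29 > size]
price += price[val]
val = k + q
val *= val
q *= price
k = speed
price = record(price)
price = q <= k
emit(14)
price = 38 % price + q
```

Transformed code:
speed = []
for size in val:
    if 29 > size:
        speed.append(size % 11)
price = price + price[val]
val = k + q
val = val * val
q = q * price
k = speed
price = record(price)
price = q <= k
emit(14)
price = 38 % price + q

speed.append(size % 11)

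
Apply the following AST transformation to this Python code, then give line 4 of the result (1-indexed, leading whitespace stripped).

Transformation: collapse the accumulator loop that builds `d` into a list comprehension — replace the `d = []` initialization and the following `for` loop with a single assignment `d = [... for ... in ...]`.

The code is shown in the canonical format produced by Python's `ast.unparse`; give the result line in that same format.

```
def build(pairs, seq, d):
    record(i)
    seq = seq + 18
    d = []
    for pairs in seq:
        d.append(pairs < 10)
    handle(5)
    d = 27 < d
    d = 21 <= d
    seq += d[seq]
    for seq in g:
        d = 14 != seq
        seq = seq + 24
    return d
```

d = [pairs < 10 for pairs in seq]

Transformed code:
def build(pairs, seq, d):
    record(i)
    seq = seq + 18
    d = [pairs < 10 for pairs in seq]
    handle(5)
    d = 27 < d
    d = 21 <= d
    seq += d[seq]
    for seq in g:
        d = 14 != seq
        seq = seq + 24
    return d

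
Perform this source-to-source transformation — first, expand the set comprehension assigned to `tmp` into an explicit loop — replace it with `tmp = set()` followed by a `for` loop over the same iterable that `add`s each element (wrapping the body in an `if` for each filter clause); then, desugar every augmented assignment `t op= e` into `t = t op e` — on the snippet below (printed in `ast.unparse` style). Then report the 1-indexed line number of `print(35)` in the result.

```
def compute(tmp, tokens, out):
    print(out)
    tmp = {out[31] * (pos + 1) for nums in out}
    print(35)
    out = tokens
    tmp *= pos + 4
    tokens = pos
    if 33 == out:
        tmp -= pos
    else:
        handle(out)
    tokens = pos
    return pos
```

Transformed code:
def compute(tmp, tokens, out):
    print(out)
    tmp = set()
    for nums in out:
        tmp.add(out[31] * (pos + 1))
    print(35)
    out = tokens
    tmp = tmp * (pos + 4)
    tokens = pos
    if 33 == out:
        tmp = tmp - pos
    else:
        handle(out)
    tokens = pos
    return pos

6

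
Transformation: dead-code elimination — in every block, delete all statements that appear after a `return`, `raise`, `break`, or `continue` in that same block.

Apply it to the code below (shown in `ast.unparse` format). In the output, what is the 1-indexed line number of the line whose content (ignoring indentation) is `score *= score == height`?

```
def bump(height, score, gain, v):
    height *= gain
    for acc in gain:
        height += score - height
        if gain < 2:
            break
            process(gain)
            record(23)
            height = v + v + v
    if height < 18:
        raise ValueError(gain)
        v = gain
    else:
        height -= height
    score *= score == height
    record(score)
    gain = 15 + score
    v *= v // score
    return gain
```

11

Transformed code:
def bump(height, score, gain, v):
    height *= gain
    for acc in gain:
        height += score - height
        if gain < 2:
            break
    if height < 18:
        raise ValueError(gain)
    else:
        height -= height
    score *= score == height
    record(score)
    gain = 15 + score
    v *= v // score
    return gain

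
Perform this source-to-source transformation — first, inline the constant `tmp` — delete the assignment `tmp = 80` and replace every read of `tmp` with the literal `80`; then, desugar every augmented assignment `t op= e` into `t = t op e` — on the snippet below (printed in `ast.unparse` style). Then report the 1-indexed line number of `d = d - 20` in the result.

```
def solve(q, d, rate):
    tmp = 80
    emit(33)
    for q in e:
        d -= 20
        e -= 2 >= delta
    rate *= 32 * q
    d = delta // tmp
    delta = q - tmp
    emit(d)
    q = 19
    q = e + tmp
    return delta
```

4

Transformed code:
def solve(q, d, rate):
    emit(33)
    for q in e:
        d = d - 20
        e = e - (2 >= delta)
    rate = rate * (32 * q)
    d = delta // 80
    delta = q - 80
    emit(d)
    q = 19
    q = e + 80
    return delta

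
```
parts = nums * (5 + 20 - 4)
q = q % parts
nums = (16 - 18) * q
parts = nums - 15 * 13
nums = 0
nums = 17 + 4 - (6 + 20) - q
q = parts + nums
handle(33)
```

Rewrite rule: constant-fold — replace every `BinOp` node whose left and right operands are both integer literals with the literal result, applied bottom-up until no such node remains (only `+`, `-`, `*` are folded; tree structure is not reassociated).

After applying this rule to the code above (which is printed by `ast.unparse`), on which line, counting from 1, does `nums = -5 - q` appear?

Transformed code:
parts = nums * 21
q = q % parts
nums = -2 * q
parts = nums - 195
nums = 0
nums = -5 - q
q = parts + nums
handle(33)

6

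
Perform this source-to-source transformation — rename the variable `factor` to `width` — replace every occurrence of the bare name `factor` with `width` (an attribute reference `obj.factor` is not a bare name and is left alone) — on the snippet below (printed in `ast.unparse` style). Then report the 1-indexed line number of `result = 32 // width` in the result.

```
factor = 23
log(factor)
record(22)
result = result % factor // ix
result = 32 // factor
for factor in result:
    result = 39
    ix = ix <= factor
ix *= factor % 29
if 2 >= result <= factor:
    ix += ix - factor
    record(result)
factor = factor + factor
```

Transformed code:
width = 23
log(width)
record(22)
result = result % width // ix
result = 32 // width
for width in result:
    result = 39
    ix = ix <= width
ix *= width % 29
if 2 >= result <= width:
    ix += ix - width
    record(result)
width = width + width

5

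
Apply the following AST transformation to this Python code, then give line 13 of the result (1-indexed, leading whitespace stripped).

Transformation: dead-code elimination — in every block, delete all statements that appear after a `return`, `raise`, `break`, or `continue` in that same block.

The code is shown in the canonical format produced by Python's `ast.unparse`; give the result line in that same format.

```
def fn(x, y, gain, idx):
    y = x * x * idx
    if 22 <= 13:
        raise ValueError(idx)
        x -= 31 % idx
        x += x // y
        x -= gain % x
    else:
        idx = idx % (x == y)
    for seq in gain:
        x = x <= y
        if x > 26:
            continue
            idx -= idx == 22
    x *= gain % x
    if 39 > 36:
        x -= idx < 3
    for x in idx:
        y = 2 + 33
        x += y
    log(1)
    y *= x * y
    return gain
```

Transformed code:
def fn(x, y, gain, idx):
    y = x * x * idx
    if 22 <= 13:
        raise ValueError(idx)
    else:
        idx = idx % (x == y)
    for seq in gain:
        x = x <= y
        if x > 26:
            continue
    x *= gain % x
    if 39 > 36:
        x -= idx < 3
    for x in idx:
        y = 2 + 33
        x += y
    log(1)
    y *= x * y
    return gain

x -= idx < 3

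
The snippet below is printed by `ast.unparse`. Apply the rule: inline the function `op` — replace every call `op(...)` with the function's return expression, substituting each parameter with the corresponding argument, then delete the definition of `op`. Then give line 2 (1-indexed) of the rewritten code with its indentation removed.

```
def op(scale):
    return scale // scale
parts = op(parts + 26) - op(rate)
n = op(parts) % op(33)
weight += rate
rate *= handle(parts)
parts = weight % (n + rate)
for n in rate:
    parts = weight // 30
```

n = parts // parts % (33 // 33)

Transformed code:
parts = (parts + 26) // (parts + 26) - rate // rate
n = parts // parts % (33 // 33)
weight += rate
rate *= handle(parts)
parts = weight % (n + rate)
for n in rate:
    parts = weight // 30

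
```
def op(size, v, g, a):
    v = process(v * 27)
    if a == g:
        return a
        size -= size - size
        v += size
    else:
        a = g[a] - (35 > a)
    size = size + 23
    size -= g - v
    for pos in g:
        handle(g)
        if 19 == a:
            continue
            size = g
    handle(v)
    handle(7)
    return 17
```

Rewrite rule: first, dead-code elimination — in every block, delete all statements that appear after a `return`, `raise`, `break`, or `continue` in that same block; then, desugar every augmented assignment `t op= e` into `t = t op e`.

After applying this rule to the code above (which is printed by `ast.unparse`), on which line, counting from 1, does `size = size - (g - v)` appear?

8

Transformed code:
def op(size, v, g, a):
    v = process(v * 27)
    if a == g:
        return a
    else:
        a = g[a] - (35 > a)
    size = size + 23
    size = size - (g - v)
    for pos in g:
        handle(g)
        if 19 == a:
            continue
    handle(v)
    handle(7)
    return 17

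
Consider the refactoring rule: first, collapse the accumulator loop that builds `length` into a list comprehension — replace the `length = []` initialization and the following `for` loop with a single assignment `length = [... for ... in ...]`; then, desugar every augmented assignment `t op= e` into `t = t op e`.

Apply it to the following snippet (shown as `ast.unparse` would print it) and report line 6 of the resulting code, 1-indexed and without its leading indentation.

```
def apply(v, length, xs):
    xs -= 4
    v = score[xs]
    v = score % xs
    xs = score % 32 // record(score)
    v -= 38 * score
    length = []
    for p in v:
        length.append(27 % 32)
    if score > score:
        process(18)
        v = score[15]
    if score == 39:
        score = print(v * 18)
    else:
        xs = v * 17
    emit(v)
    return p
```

Transformed code:
def apply(v, length, xs):
    xs = xs - 4
    v = score[xs]
    v = score % xs
    xs = score % 32 // record(score)
    v = v - 38 * score
    length = [27 % 32 for p in v]
    if score > score:
        process(18)
        v = score[15]
    if score == 39:
        score = print(v * 18)
    else:
        xs = v * 17
    emit(v)
    return p

v = v - 38 * score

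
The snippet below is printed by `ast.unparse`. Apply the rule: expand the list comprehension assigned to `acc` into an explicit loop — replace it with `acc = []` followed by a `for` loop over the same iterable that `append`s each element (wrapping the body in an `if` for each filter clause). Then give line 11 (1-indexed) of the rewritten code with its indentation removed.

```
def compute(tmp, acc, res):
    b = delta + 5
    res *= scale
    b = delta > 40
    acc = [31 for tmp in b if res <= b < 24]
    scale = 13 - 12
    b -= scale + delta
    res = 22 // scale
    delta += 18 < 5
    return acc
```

Transformed code:
def compute(tmp, acc, res):
    b = delta + 5
    res *= scale
    b = delta > 40
    acc = []
    for tmp in b:
        if res <= b < 24:
            acc.append(31)
    scale = 13 - 12
    b -= scale + delta
    res = 22 // scale
    delta += 18 < 5
    return acc

res = 22 // scale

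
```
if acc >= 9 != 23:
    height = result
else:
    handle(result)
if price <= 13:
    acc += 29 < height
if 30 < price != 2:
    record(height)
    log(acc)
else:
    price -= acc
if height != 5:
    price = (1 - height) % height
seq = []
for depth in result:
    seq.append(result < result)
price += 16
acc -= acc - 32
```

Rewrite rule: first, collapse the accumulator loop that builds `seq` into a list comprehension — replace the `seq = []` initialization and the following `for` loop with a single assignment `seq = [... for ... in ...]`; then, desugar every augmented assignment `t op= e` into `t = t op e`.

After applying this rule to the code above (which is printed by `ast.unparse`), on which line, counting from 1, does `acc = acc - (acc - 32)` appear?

Transformed code:
if acc >= 9 != 23:
    height = result
else:
    handle(result)
if price <= 13:
    acc = acc + (29 < height)
if 30 < price != 2:
    record(height)
    log(acc)
else:
    price = price - acc
if height != 5:
    price = (1 - height) % height
seq = [result < result for depth in result]
price = price + 16
acc = acc - (acc - 32)

16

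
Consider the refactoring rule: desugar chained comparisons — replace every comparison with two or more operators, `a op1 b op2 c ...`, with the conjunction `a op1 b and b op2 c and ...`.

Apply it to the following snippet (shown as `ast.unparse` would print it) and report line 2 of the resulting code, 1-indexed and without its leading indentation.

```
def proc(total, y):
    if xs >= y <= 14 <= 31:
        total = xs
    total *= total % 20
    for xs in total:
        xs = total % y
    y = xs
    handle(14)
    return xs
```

if xs >= y and y <= 14 and (14 <= 31):

Transformed code:
def proc(total, y):
    if xs >= y and y <= 14 and (14 <= 31):
        total = xs
    total *= total % 20
    for xs in total:
        xs = total % y
    y = xs
    handle(14)
    return xs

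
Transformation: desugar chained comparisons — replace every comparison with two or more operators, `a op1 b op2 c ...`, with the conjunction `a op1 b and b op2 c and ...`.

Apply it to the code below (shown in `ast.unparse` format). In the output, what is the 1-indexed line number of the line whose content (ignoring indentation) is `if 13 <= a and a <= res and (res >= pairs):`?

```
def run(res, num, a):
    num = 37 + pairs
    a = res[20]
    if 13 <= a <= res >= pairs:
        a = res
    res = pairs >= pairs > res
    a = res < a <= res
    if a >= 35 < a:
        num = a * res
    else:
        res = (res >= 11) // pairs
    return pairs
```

4

Transformed code:
def run(res, num, a):
    num = 37 + pairs
    a = res[20]
    if 13 <= a and a <= res and (res >= pairs):
        a = res
    res = pairs >= pairs and pairs > res
    a = res < a and a <= res
    if a >= 35 and 35 < a:
        num = a * res
    else:
        res = (res >= 11) // pairs
    return pairs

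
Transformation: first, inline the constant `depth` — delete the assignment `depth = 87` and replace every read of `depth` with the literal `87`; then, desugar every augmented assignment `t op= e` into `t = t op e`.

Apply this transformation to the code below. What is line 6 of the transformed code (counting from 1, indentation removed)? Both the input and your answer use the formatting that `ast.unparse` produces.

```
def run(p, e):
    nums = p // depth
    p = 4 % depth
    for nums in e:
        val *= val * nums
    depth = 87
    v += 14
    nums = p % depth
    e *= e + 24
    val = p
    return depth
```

v = v + 14

Transformed code:
def run(p, e):
    nums = p // 87
    p = 4 % 87
    for nums in e:
        val = val * (val * nums)
    v = v + 14
    nums = p % 87
    e = e * (e + 24)
    val = p
    return 87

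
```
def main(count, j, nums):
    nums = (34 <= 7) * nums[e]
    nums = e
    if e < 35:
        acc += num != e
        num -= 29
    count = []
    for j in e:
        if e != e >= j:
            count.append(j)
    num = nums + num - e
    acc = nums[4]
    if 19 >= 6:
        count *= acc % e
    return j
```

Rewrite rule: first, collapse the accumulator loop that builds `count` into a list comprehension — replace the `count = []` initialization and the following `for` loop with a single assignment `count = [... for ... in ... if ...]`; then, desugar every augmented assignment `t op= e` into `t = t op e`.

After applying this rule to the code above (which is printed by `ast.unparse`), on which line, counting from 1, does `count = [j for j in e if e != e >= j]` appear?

7

Transformed code:
def main(count, j, nums):
    nums = (34 <= 7) * nums[e]
    nums = e
    if e < 35:
        acc = acc + (num != e)
        num = num - 29
    count = [j for j in e if e != e >= j]
    num = nums + num - e
    acc = nums[4]
    if 19 >= 6:
        count = count * (acc % e)
    return j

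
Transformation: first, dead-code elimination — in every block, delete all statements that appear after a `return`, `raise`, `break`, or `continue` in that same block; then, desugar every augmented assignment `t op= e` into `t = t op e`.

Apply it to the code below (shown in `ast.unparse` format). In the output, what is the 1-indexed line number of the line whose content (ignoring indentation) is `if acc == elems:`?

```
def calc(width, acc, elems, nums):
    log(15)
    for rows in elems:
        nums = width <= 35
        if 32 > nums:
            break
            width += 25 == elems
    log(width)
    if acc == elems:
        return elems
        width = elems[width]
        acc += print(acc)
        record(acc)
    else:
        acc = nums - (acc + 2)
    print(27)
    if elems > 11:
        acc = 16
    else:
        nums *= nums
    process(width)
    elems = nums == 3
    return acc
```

Transformed code:
def calc(width, acc, elems, nums):
    log(15)
    for rows in elems:
        nums = width <= 35
        if 32 > nums:
            break
    log(width)
    if acc == elems:
        return elems
    else:
        acc = nums - (acc + 2)
    print(27)
    if elems > 11:
        acc = 16
    else:
        nums = nums * nums
    process(width)
    elems = nums == 3
    return acc

8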